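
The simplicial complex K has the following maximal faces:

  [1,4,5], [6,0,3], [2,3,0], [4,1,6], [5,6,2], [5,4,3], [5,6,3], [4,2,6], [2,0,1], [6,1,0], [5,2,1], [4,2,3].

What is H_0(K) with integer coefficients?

Order the vertices as 0 < 1 < 2 < 3 < 4 < 5 < 6. Listing each simplex with vertices in this order, K has dimension 2 with simplices:

  0-simplices (7): [0], [1], [2], [3], [4], [5], [6]
  1-simplices (18): [0,1], [0,2], [0,3], [0,6], [1,2], [1,4], [1,5], [1,6], [2,3], [2,4], [2,5], [2,6], [3,4], [3,5], [3,6], [4,5], [4,6], [5,6]
  2-simplices (12): [0,1,2], [0,1,6], [0,2,3], [0,3,6], [1,2,5], [1,4,5], [1,4,6], [2,3,4], [2,4,6], [2,5,6], [3,4,5], [3,5,6]

Hence C_0 ≅ Z^7, C_1 ≅ Z^18, C_2 ≅ Z^12.

Boundary ∂_1: C_1 → C_0 maps an edge to its endpoints' difference, ∂[p,q] = q − p.
The 7×18 boundary matrix has rank 6 and Smith normal form diag(1,1,1,1,1,1).

Boundary ∂_2: C_2 → C_1 sends each 2-simplex [p,q,r] to [q,r] − [p,r] + [p,q]. For instance
  ∂[1,4,5] = [4,5] − [1,5] + [1,4],
  ∂[1,2,5] = [2,5] − [1,5] + [1,2].
This gives a 18×12 integer matrix of rank 12; reducing to Smith normal form yields diagonal entries (1,1,1,1,1,1,1,1,1,1,1,2).

Computing H_k = (kernel of ∂_k) / (image of ∂_{k+1}):

  H_0: rank C_0 − rank ∂_1 = 7 − 6 = 1, and the invariant factors of ∂_1 are all 1, so H_0 ≅ Z.

H_0 ≅ Z.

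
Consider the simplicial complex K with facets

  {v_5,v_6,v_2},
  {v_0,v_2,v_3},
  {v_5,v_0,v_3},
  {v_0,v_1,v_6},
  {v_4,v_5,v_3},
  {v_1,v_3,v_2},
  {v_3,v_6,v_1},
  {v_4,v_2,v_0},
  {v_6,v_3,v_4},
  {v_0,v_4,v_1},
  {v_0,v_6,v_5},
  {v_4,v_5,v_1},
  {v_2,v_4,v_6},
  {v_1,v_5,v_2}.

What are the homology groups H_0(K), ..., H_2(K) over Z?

H_0 = Z,  H_1 = Z^2,  H_2 = Z.

Take the total order v_0 < v_1 < v_2 < v_3 < v_4 < v_5 < v_6 on the vertex set. Then K (dimension 2) consists of the simplices:

  0-simplices (7): [v_0], [v_1], [v_2], [v_3], [v_4], [v_5], [v_6]
  1-simplices (21): (21 of them)
  2-simplices (14): (14 of them)

Hence C_0 ≅ Z^7, C_1 ≅ Z^21, C_2 ≅ Z^14.

The boundary map ∂_1: C_1 → C_0 is given by ∂[p,q] = [q] − [p]. For instance
  ∂[v_0,v_3] = [v_3] − [v_0].
The 7×21 boundary matrix has rank 6 and Smith normal form diag(1,1,1,1,1,1).

∂_2: C_2 → C_1 sends each 2-simplex [p,q,r] to [q,r] − [p,r] + [p,q]. For instance
  ∂[v_3,v_4,v_6] = [v_4,v_6] − [v_3,v_6] + [v_3,v_4],
  ∂[v_0,v_5,v_6] = [v_5,v_6] − [v_0,v_6] + [v_0,v_5].
The 21×14 boundary matrix has rank 13 and Smith normal form diag(1,1,1,1,1,1,1,1,1,1,1,1,1).

Computing H_k = (kernel of ∂_k) / (image of ∂_{k+1}):

  H_0: rank C_0 − rank ∂_1 = 7 − 6 = 1, and the invariant factors of ∂_1 are all 1, so H_0 ≅ Z.
  H_1: rank ker ∂_1 − rank ∂_2 = (21 − 6) − 13 = 2, and the invariant factors of ∂_2 are all 1, so H_1 ≅ Z^2.
  H_2: rank ker ∂_2 − rank ∂_3 = (14 − 13) − 0 = 1, and there is no ∂_3, so H_2 ≅ Z.

As a check, the Euler characteristic is 7 − 21 + 14 = 0, which agrees with 1 − 2 + 1 = 0.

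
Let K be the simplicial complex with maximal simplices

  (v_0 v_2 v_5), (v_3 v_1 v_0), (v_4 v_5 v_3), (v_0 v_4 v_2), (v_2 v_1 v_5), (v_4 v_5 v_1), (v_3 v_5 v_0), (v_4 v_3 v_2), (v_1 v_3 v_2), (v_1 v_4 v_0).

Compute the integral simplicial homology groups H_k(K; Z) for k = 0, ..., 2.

We work with the vertex ordering v_0 < v_1 < v_2 < v_3 < v_4 < v_5. The simplices of K, each written with vertices in increasing order, are:

  0-simplices (6): [v_0], [v_1], [v_2], [v_3], [v_4], [v_5]
  1-simplices (15): (15 of them)
  2-simplices (10): [v_0,v_1,v_3], [v_0,v_1,v_4], [v_0,v_2,v_4], [v_0,v_2,v_5], [v_0,v_3,v_5], [v_1,v_2,v_3], [v_1,v_2,v_5], [v_1,v_4,v_5], [v_2,v_3,v_4], [v_3,v_4,v_5]

Hence C_0 ≅ Z^6, C_1 ≅ Z^15, C_2 ≅ Z^10.

Boundary ∂_1: C_1 → C_0 sends each edge [p,q] (with p < q) to q − p. For instance
  ∂[v_0,v_4] = [v_4] − [v_0].
As a 6×15 matrix over Z this has rank 5, with invariant factors (1,1,1,1,1).

Boundary ∂_2: C_2 → C_1 acts by ∂[p,q,r] = [q,r] − [p,r] + [p,q]. For instance
  ∂[v_1,v_4,v_5] = [v_4,v_5] − [v_1,v_5] + [v_1,v_4],
  ∂[v_1,v_2,v_3] = [v_2,v_3] − [v_1,v_3] + [v_1,v_2].
This gives a 15×10 integer matrix of rank 10; reducing to Smith normal form yields diagonal entries (1,1,1,1,1,1,1,1,1,2).

Computing H_k = (kernel of ∂_k) / (image of ∂_{k+1}):

  H_0: rank C_0 − rank ∂_1 = 6 − 5 = 1, and the invariant factors of ∂_1 are all 1, so H_0 ≅ Z.
  H_1: rank ker ∂_1 − rank ∂_2 = (15 − 5) − 10 = 0, and ∂_2 has invariant factor 2 > 1, so H_1 ≅ Z/2.
  H_2: rank ker ∂_2 − rank ∂_3 = (10 − 10) − 0 = 0, and there is no ∂_3, so H_2 ≅ 0.

H_0 ≅ Z,  H_1 ≅ Z/2,  H_2 = 0.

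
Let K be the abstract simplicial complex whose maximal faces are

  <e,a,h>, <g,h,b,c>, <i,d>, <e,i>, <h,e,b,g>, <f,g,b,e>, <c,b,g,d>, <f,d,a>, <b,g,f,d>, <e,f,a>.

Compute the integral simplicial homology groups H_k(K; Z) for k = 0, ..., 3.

Fix the vertex order a < b < c < d < e < f < g < h < i and write every simplex with vertices in increasing order. Then dim K = 3 and the simplices of K are:

  0-simplices (9): a, b, c, d, e, f, g, h, i
  1-simplices (22): ad, ae, af, ah, bc, bd, be, bf, bg, bh, cd, cg, ch, df, dg, di, ef, eg, eh, ei, fg, gh
  2-simplices (18): adf, aef, aeh, bcd, bcg, bch, bdf, bdg, bef, beg, beh, bfg, bgh, cdg, cgh, dfg, efg, egh
  3-simplices (5): bcdg, bcgh, bdfg, befg, begh

Hence C_0 ≅ Z^9, C_1 ≅ Z^22, C_2 ≅ Z^18, C_3 ≅ Z^5.

∂_1: C_1 → C_0 is given by ∂[p,q] = [q] − [p].
As a 9×22 matrix over Z this has rank 8, with invariant factors (1,1,1,1,1,1,1,1).

∂_2: C_2 → C_1 sends each 2-simplex [p,q,r] to [q,r] − [p,r] + [p,q]. For instance
  ∂aef = ef − af + ae,
  ∂bdg = dg − bg + bd.
The 22×18 boundary matrix has rank 13 and Smith normal form diag(1,1,1,1,1,1,1,1,1,1,1,1,1).

∂_3: C_3 → C_2 sends each 3-simplex σ to the alternating sum Σ_i (−1)^i (σ with its i-th vertex removed). For instance
  ∂begh = egh − bgh + beh − beg,
  ∂bcdg = cdg − bdg + bcg − bcd.
The resulting 18×5 matrix has rank 5, and its Smith normal form has invariant factors (1,1,1,1,1).

Reading off H_k = ker ∂_k / im ∂_{k+1}:

  H_0: rank C_0 − rank ∂_1 = 9 − 8 = 1, and the invariant factors of ∂_1 are all 1, so H_0 = Z.
  H_1: rank ker ∂_1 − rank ∂_2 = (22 − 8) − 13 = 1, and the invariant factors of ∂_2 are all 1, so H_1 = Z.
  H_2: rank ker ∂_2 − rank ∂_3 = (18 − 13) − 5 = 0, and the invariant factors of ∂_3 are all 1, so H_2 = 0.
  H_3: rank ker ∂_3 − rank ∂_4 = (5 − 5) − 0 = 0, and there is no ∂_4, so H_3 = 0.

As a check, the Euler characteristic is 9 − 22 + 18 − 5 = 0, which agrees with 1 − 1 + 0 − 0 = 0.

H_0 ≅ Z,  H_1 ≅ Z,  H_2 = 0,  H_3 = 0.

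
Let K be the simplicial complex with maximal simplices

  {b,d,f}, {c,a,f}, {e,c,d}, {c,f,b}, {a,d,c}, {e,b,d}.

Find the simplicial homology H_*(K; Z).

We work with the vertex ordering a < b < c < d < e < f. The simplices of K, each written with vertices in increasing order, are:

  0-simplices (6): a, b, c, d, e, f
  1-simplices (12): ac, ad, af, bc, bd, be, bf, cd, ce, cf, de, df
  2-simplices (6): acd, acf, bcf, bde, bdf, cde

so the chain groups are C_0 ≅ Z^6, C_1 ≅ Z^12, C_2 ≅ Z^6.

∂_1: C_1 → C_0 sends each edge [p,q] (with p < q) to q − p. For instance
  ∂ce = e − c.
The resulting 6×12 matrix has rank 5, and its Smith normal form has invariant factors (1,1,1,1,1).

Boundary ∂_2: C_2 → C_1 sends each 2-simplex [p,q,r] to [q,r] − [p,r] + [p,q]. For instance
  ∂acd = cd − ad + ac,
  ∂cde = de − ce + cd.
As a 12×6 matrix over Z this has rank 6, with invariant factors (1,1,1,1,1,1).

Reading off H_k = ker ∂_k / im ∂_{k+1}:

  H_0: rank C_0 − rank ∂_1 = 6 − 5 = 1, and the invariant factors of ∂_1 are all 1, so H_0 ≅ Z.
  H_1: rank ker ∂_1 − rank ∂_2 = (12 − 5) − 6 = 1, and the invariant factors of ∂_2 are all 1, so H_1 ≅ Z.
  H_2: rank ker ∂_2 − rank ∂_3 = (6 − 6) − 0 = 0, and there is no ∂_3, so H_2 ≅ 0.

As a check, the Euler characteristic is 6 − 12 + 6 = 0, which agrees with 1 − 1 + 0 = 0.

H_0 ≅ Z,  H_1 ≅ Z,  H_2 = 0.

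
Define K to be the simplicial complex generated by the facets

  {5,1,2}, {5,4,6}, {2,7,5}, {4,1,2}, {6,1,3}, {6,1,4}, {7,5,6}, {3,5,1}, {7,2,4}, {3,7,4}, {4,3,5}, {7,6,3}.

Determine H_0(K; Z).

H_0 = Z.

Take the total order 1 < 2 < 3 < 4 < 5 < 6 < 7 on the vertex set. Then K (dimension 2) consists of the simplices:

  0-simplices (7): [1], [2], [3], [4], [5], [6], [7]
  1-simplices (18): [1,2], [1,3], [1,4], [1,5], [1,6], [2,4], [2,5], [2,7], [3,4], [3,5], [3,6], [3,7], [4,5], [4,6], [4,7], [5,6], [5,7], [6,7]
  2-simplices (12): [1,2,4], [1,2,5], [1,3,5], [1,3,6], [1,4,6], [2,4,7], [2,5,7], [3,4,5], [3,4,7], [3,6,7], [4,5,6], [5,6,7]

Hence C_0 ≅ Z^7, C_1 ≅ Z^18, C_2 ≅ Z^12.

Boundary ∂_1: C_1 → C_0 is given by ∂[p,q] = [q] − [p]. For instance
  ∂[1,4] = [4] − [1].
As a 7×18 matrix over Z this has rank 6, with invariant factors (1,1,1,1,1,1).

The boundary map ∂_2: C_2 → C_1 maps a triangle to the signed sum of its edges. For instance
  ∂[3,6,7] = [6,7] − [3,7] + [3,6],
  ∂[1,2,5] = [2,5] − [1,5] + [1,2].
The 18×12 boundary matrix has rank 12 and Smith normal form diag(1,1,1,1,1,1,1,1,1,1,1,2).

Now H_k = ker ∂_k / im ∂_{k+1}, so:

  H_0: rank C_0 − rank ∂_1 = 7 − 6 = 1, and the invariant factors of ∂_1 are all 1, so H_0 ≅ Z.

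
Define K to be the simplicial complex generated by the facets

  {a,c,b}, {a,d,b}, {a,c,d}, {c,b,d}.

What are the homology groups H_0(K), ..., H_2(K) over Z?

H_0 ≅ Z,  H_1 = 0,  H_2 ≅ Z.

K has 4 vertices, 6 edges, 4 triangles.
rank ∂_0 = 0, rank ∂_1 = 3 ⇒ b_0 = 4 − 0 − 3 = 1; all invariant factors of ∂_1 are 1 so no torsion. So H_0 = Z.
rank ∂_1 = 3, rank ∂_2 = 3 ⇒ b_1 = 6 − 3 − 3 = 0; all invariant factors of ∂_2 are 1 so no torsion. So H_1 = 0.
rank ∂_2 = 3, rank ∂_3 = 0 ⇒ b_2 = 4 − 3 − 0 = 1. So H_2 = Z.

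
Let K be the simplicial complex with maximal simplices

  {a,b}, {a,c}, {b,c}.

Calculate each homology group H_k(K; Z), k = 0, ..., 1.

H_0 = Z,  H_1 = Z.

Order the vertices as a < b < c. Listing each simplex with vertices in this order, K has dimension 1 with simplices:

  0-simplices (3): a, b, c
  1-simplices (3): ab, ac, bc

so the chain groups are C_0 ≅ Z^3, C_1 ≅ Z^3.

∂_1: C_1 → C_0 is given by ∂[p,q] = [q] − [p]. For instance
  ∂ac = c − a.
The 3×3 boundary matrix has rank 2 and Smith normal form diag(1,1).

Reading off H_k = ker ∂_k / im ∂_{k+1}:

  H_0: rank C_0 − rank ∂_1 = 3 − 2 = 1, and the invariant factors of ∂_1 are all 1, so H_0 = Z.
  H_1: rank ker ∂_1 − rank ∂_2 = (3 − 2) − 0 = 1, and there is no ∂_2, so H_1 = Z.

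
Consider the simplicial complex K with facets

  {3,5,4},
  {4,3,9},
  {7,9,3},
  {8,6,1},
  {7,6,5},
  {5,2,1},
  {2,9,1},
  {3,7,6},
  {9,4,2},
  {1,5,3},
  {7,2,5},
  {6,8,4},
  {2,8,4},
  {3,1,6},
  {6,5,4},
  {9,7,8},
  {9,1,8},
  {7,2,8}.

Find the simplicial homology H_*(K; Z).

K has 9 vertices, 27 edges, 18 triangles.
rank ∂_0 = 0, rank ∂_1 = 8 ⇒ b_0 = 9 − 0 − 8 = 1; all invariant factors of ∂_1 are 1 so no torsion. So H_0 ≅ Z.
rank ∂_1 = 8, rank ∂_2 = 18 ⇒ b_1 = 27 − 8 − 18 = 1; ∂_2 has invariant factor(s) [2] giving torsion. So H_1 ≅ Z ⊕ Z/2.
rank ∂_2 = 18, rank ∂_3 = 0 ⇒ b_2 = 18 − 18 − 0 = 0. So H_2 ≅ 0.

H_0 ≅ Z,  H_1 ≅ Z ⊕ Z/2,  H_2 = 0.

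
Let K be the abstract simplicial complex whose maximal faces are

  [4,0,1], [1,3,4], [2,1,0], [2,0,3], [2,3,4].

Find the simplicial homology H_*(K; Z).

Fix the vertex order 0 < 1 < 2 < 3 < 4 and write every simplex with vertices in increasing order. Then dim K = 2 and the simplices of K are:

  0-simplices (5): [0], [1], [2], [3], [4]
  1-simplices (10): [0,1], [0,2], [0,3], [0,4], [1,2], [1,3], [1,4], [2,3], [2,4], [3,4]
  2-simplices (5): [0,1,2], [0,1,4], [0,2,3], [1,3,4], [2,3,4]

so the chain groups are C_0 ≅ Z^5, C_1 ≅ Z^10, C_2 ≅ Z^5.

The boundary map ∂_1: C_1 → C_0 is given by ∂[p,q] = [q] − [p]. For instance
  ∂[1,2] = [2] − [1].
This gives a 5×10 integer matrix of rank 4; reducing to Smith normal form yields diagonal entries (1,1,1,1).

The boundary map ∂_2: C_2 → C_1 sends each 2-simplex [p,q,r] to [q,r] − [p,r] + [p,q]. For instance
  ∂[0,2,3] = [2,3] − [0,3] + [0,2],
  ∂[0,1,2] = [1,2] − [0,2] + [0,1].
This gives a 10×5 integer matrix of rank 5; reducing to Smith normal form yields diagonal entries (1,1,1,1,1).

Computing H_k = (kernel of ∂_k) / (image of ∂_{k+1}):

  H_0: rank C_0 − rank ∂_1 = 5 − 4 = 1, and the invariant factors of ∂_1 are all 1, so H_0 = Z.
  H_1: rank ker ∂_1 − rank ∂_2 = (10 − 4) − 5 = 1, and the invariant factors of ∂_2 are all 1, so H_1 = Z.
  H_2: rank ker ∂_2 − rank ∂_3 = (5 − 5) − 0 = 0, and there is no ∂_3, so H_2 = 0.

As a check, the Euler characteristic is 5 − 10 + 5 = 0, which agrees with 1 − 1 + 0 = 0.

H_0 ≅ Z,  H_1 ≅ Z,  H_2 = 0.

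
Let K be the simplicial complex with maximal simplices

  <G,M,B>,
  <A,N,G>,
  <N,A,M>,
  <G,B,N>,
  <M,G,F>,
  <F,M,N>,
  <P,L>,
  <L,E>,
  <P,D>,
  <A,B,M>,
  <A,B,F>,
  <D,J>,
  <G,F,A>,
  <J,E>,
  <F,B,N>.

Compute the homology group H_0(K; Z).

Fix the vertex order A < B < D < E < F < G < J < L < M < N < P and write every simplex with vertices in increasing order. Then dim K = 2 and the simplices of K are:

  0-simplices (11): A, B, D, E, F, G, J, L, M, N, P
  1-simplices (20): AB, AF, AG, AM, AN, BF, BG, BM, BN, DJ, DP, EJ, EL, FG, FM, FN, GM, GN, LP, MN
  2-simplices (10): ABF, ABM, AFG, AGN, AMN, BFN, BGM, BGN, FGM, FMN

so the chain groups are C_0 ≅ Z^11, C_1 ≅ Z^20, C_2 ≅ Z^10.

Boundary ∂_1: C_1 → C_0 maps an edge to its endpoints' difference, ∂[p,q] = q − p. For instance
  ∂FG = G − F.
As a 11×20 matrix over Z this has rank 9, with invariant factors (1,1,1,1,1,1,1,1,1).

The boundary map ∂_2: C_2 → C_1 maps a triangle to the signed sum of its edges. For instance
  ∂BGM = GM − BM + BG,
  ∂AGN = GN − AN + AG.
This gives a 20×10 integer matrix of rank 10; reducing to Smith normal form yields diagonal entries (1,1,1,1,1,1,1,1,1,2).

Now H_k = ker ∂_k / im ∂_{k+1}, so:

  H_0: rank C_0 − rank ∂_1 = 11 − 9 = 2, and the invariant factors of ∂_1 are all 1, so H_0 = Z^2.

H_0 ≅ Z^2.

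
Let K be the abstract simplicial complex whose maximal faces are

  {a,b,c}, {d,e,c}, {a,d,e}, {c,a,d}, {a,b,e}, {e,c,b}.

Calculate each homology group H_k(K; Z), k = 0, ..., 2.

Fix the vertex order a < b < c < d < e and write every simplex with vertices in increasing order. Then dim K = 2 and the simplices of K are:

  0-simplices (5): a, b, c, d, e
  1-simplices (9): ab, ac, ad, ae, bc, be, cd, ce, de
  2-simplices (6): abc, abe, acd, ade, bce, cde

so the chain groups are C_0 ≅ Z^5, C_1 ≅ Z^9, C_2 ≅ Z^6.

∂_1: C_1 → C_0 maps an edge to its endpoints' difference, ∂[p,q] = q − p. For instance
  ∂cd = d − c.
The resulting 5×9 matrix has rank 4, and its Smith normal form has invariant factors (1,1,1,1).

Boundary ∂_2: C_2 → C_1 sends each 2-simplex [p,q,r] to [q,r] − [p,r] + [p,q]. For instance
  ∂acd = cd − ad + ac,
  ∂ade = de − ae + ad.
The resulting 9×6 matrix has rank 5, and its Smith normal form has invariant factors (1,1,1,1,1).

Reading off H_k = ker ∂_k / im ∂_{k+1}:

  H_0: rank C_0 − rank ∂_1 = 5 − 4 = 1, and the invariant factors of ∂_1 are all 1, so H_0 ≅ Z.
  H_1: rank ker ∂_1 − rank ∂_2 = (9 − 4) − 5 = 0, and the invariant factors of ∂_2 are all 1, so H_1 ≅ 0.
  H_2: rank ker ∂_2 − rank ∂_3 = (6 − 5) − 0 = 1, and there is no ∂_3, so H_2 ≅ Z.

As a check, the Euler characteristic is 5 − 9 + 6 = 2, which agrees with 1 − 0 + 1 = 2.

H_0 = Z,  H_1 = 0,  H_2 = Z.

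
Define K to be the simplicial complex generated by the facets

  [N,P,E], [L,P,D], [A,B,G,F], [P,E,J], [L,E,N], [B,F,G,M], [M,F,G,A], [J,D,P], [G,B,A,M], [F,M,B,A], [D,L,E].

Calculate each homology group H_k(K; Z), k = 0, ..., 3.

Fix the vertex order A < B < D < E < F < G < J < L < M < N < P and write every simplex with vertices in increasing order. Then dim K = 3 and the simplices of K are:

  0-simplices (11): A, B, D, E, F, G, J, L, M, N, P
  1-simplices (22): AB, AF, AG, AM, BF, BG, BM, DE, DJ, DL, DP, EJ, EL, EN, EP, FG, FM, GM, JP, LN, LP, NP
  2-simplices (16): ABF, ABG, ABM, AFG, AFM, AGM, BFG, BFM, BGM, DEL, DJP, DLP, EJP, ELN, ENP, FGM
  3-simplices (5): ABFG, ABFM, ABGM, AFGM, BFGM

so the chain groups are C_0 ≅ Z^11, C_1 ≅ Z^22, C_2 ≅ Z^16, C_3 ≅ Z^5.

Boundary ∂_1: C_1 → C_0 sends each edge [p,q] (with p < q) to q − p. For instance
  ∂DJ = J − D.
As a 11×22 matrix over Z this has rank 9, with invariant factors (1,1,1,1,1,1,1,1,1).

∂_2: C_2 → C_1 sends each 2-simplex [p,q,r] to [q,r] − [p,r] + [p,q]. For instance
  ∂BFM = FM − BM + BF,
  ∂ABM = BM − AM + AB.
As a 22×16 matrix over Z this has rank 12, with invariant factors (1,1,1,1,1,1,1,1,1,1,1,1).

∂_3: C_3 → C_2 sends each 3-simplex σ to the alternating sum Σ_i (−1)^i (σ with its i-th vertex removed). For instance
  ∂ABGM = BGM − AGM + ABM − ABG,
  ∂ABFG = BFG − AFG + ABG − ABF.
This gives a 16×5 integer matrix of rank 4; reducing to Smith normal form yields diagonal entries (1,1,1,1).

Computing H_k = (kernel of ∂_k) / (image of ∂_{k+1}):

  H_0: rank C_0 − rank ∂_1 = 11 − 9 = 2, and the invariant factors of ∂_1 are all 1, so H_0 = Z^2.
  H_1: rank ker ∂_1 − rank ∂_2 = (22 − 9) − 12 = 1, and the invariant factors of ∂_2 are all 1, so H_1 = Z.
  H_2: rank ker ∂_2 − rank ∂_3 = (16 − 12) − 4 = 0, and the invariant factors of ∂_3 are all 1, so H_2 = 0.
  H_3: rank ker ∂_3 − rank ∂_4 = (5 − 4) − 0 = 1, and there is no ∂_4, so H_3 = Z.

H_0 = Z^2,  H_1 = Z,  H_2 = 0,  H_3 = Z.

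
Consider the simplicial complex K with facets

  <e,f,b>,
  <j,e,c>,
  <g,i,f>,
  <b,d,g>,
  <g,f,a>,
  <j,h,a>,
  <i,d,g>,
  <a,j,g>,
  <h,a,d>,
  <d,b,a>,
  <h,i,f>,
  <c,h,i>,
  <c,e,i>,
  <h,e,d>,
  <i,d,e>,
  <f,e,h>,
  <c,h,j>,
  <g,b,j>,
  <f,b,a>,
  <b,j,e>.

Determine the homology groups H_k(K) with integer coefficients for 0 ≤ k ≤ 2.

Order the vertices as a < b < c < d < e < f < g < h < i < j. Listing each simplex with vertices in this order, K has dimension 2 with simplices:

  0-simplices (10): a, b, c, d, e, f, g, h, i, j
  1-simplices (30): ab, ad, af, ag, ah, aj, bd, be, bf, bg, bj, ce, ch, ci, cj, de, dg, dh, di, ef, eh, ei, ej, fg, fh, fi, gi, gj, hi, hj
  2-simplices (20): abd, abf, adh, afg, agj, ahj, bdg, bef, bej, bgj, cei, cej, chi, chj, deh, dei, dgi, efh, fgi, fhi

Hence C_0 ≅ Z^10, C_1 ≅ Z^30, C_2 ≅ Z^20.

Boundary ∂_1: C_1 → C_0 sends each edge [p,q] (with p < q) to q − p.
The resulting 10×30 matrix has rank 9, and its Smith normal form has invariant factors (1,1,1,1,1,1,1,1,1).

Boundary ∂_2: C_2 → C_1 sends each 2-simplex [p,q,r] to [q,r] − [p,r] + [p,q]. For instance
  ∂dei = ei − di + de,
  ∂abf = bf − af + ab.
The 30×20 boundary matrix has rank 20 and Smith normal form diag(1,1,1,1,1,1,1,1,1,1,1,1,1,1,1,1,1,1,1,2).

Reading off H_k = ker ∂_k / im ∂_{k+1}:

  H_0: rank C_0 − rank ∂_1 = 10 − 9 = 1, and the invariant factors of ∂_1 are all 1, so H_0 ≅ Z.
  H_1: rank ker ∂_1 − rank ∂_2 = (30 − 9) − 20 = 1, and ∂_2 has invariant factor 2 > 1, so H_1 ≅ Z ⊕ Z/2.
  H_2: rank ker ∂_2 − rank ∂_3 = (20 − 20) − 0 = 0, and there is no ∂_3, so H_2 ≅ 0.

H_0 = Z,  H_1 = Z ⊕ Z/2,  H_2 = 0.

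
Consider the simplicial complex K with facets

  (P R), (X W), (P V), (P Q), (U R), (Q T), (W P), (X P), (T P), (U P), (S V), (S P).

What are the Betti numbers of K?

b_0 = 1, b_1 = 4.

Take the total order P < Q < R < S < T < U < V < W < X on the vertex set. Then K (dimension 1) consists of the simplices:

  0-simplices (9): P, Q, R, S, T, U, V, W, X
  1-simplices (12): PQ, PR, PS, PT, PU, PV, PW, PX, QT, RU, SV, WX

so the chain groups are C_0 ≅ Z^9, C_1 ≅ Z^12.

∂_1: C_1 → C_0 is given by ∂[p,q] = [q] − [p].
The 9×12 boundary matrix has rank 8 and Smith normal form diag(1,1,1,1,1,1,1,1).

Computing H_k = (kernel of ∂_k) / (image of ∂_{k+1}):

  H_0: rank C_0 − rank ∂_1 = 9 − 8 = 1, and the invariant factors of ∂_1 are all 1, so H_0 ≅ Z.
  H_1: rank ker ∂_1 − rank ∂_2 = (12 − 8) − 0 = 4, and there is no ∂_2, so H_1 ≅ Z^4.

Hence the Betti numbers are b_0 = 1, b_1 = 4.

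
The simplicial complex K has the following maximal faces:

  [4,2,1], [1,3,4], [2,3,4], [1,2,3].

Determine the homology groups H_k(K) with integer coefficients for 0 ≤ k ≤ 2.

H_0 = Z,  H_1 = 0,  H_2 = Z.

Take the total order 1 < 2 < 3 < 4 on the vertex set. Then K (dimension 2) consists of the simplices:

  0-simplices (4): [1], [2], [3], [4]
  1-simplices (6): [1,2], [1,3], [1,4], [2,3], [2,4], [3,4]
  2-simplices (4): [1,2,3], [1,2,4], [1,3,4], [2,3,4]

so the chain groups are C_0 ≅ Z^4, C_1 ≅ Z^6, C_2 ≅ Z^4.

∂_1: C_1 → C_0 maps an edge to its endpoints' difference, ∂[p,q] = q − p. For instance
  ∂[2,3] = [3] − [2].
The resulting 4×6 matrix has rank 3, and its Smith normal form has invariant factors (1,1,1).

Boundary ∂_2: C_2 → C_1 acts by ∂[p,q,r] = [q,r] − [p,r] + [p,q]. For instance
  ∂[1,3,4] = [3,4] − [1,4] + [1,3],
  ∂[2,3,4] = [3,4] − [2,4] + [2,3].
This gives a 6×4 integer matrix of rank 3; reducing to Smith normal form yields diagonal entries (1,1,1).

Reading off H_k = ker ∂_k / im ∂_{k+1}:

  H_0: rank C_0 − rank ∂_1 = 4 − 3 = 1, and the invariant factors of ∂_1 are all 1, so H_0 = Z.
  H_1: rank ker ∂_1 − rank ∂_2 = (6 − 3) − 3 = 0, and the invariant factors of ∂_2 are all 1, so H_1 = 0.
  H_2: rank ker ∂_2 − rank ∂_3 = (4 − 3) − 0 = 1, and there is no ∂_3, so H_2 = Z.

As a check, the Euler characteristic is 4 − 6 + 4 = 2, which agrees with 1 − 0 + 1 = 2.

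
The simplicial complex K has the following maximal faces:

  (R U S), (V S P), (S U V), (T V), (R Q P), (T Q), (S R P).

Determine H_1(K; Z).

H_1 = Z.

Fix the vertex order P < Q < R < S < T < U < V and write every simplex with vertices in increasing order. Then dim K = 2 and the simplices of K are:

  0-simplices (7): P, Q, R, S, T, U, V
  1-simplices (12): PQ, PR, PS, PV, QR, QT, RS, RU, SU, SV, TV, UV
  2-simplices (5): PQR, PRS, PSV, RSU, SUV

giving chain groups C_0 ≅ Z^7, C_1 ≅ Z^12, C_2 ≅ Z^5.

Boundary ∂_1: C_1 → C_0 sends each edge [p,q] (with p < q) to q − p. For instance
  ∂SU = U − S.
The resulting 7×12 matrix has rank 6, and its Smith normal form has invariant factors (1,1,1,1,1,1).

The boundary map ∂_2: C_2 → C_1 maps a triangle to the signed sum of its edges. For instance
  ∂PSV = SV − PV + PS,
  ∂PRS = RS − PS + PR.
This gives a 12×5 integer matrix of rank 5; reducing to Smith normal form yields diagonal entries (1,1,1,1,1).

Computing H_k = (kernel of ∂_k) / (image of ∂_{k+1}):

  H_1: rank ker ∂_1 − rank ∂_2 = (12 − 6) − 5 = 1, and the invariant factors of ∂_2 are all 1, so H_1 = Z.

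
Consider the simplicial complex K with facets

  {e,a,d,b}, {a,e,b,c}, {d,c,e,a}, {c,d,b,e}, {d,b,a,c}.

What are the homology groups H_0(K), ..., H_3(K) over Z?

H_0 = Z,  H_1 = 0,  H_2 = 0,  H_3 = Z.

Take the total order a < b < c < d < e on the vertex set. Then K (dimension 3) consists of the simplices:

  0-simplices (5): a, b, c, d, e
  1-simplices (10): ab, ac, ad, ae, bc, bd, be, cd, ce, de
  2-simplices (10): abc, abd, abe, acd, ace, ade, bcd, bce, bde, cde
  3-simplices (5): abcd, abce, abde, acde, bcde

Hence C_0 ≅ Z^5, C_1 ≅ Z^10, C_2 ≅ Z^10, C_3 ≅ Z^5.

∂_1: C_1 → C_0 is given by ∂[p,q] = [q] − [p]. For instance
  ∂bc = c − b.
The resulting 5×10 matrix has rank 4, and its Smith normal form has invariant factors (1,1,1,1).

Boundary ∂_2: C_2 → C_1 maps a triangle to the signed sum of its edges. For instance
  ∂ace = ce − ae + ac,
  ∂abe = be − ae + ab.
This gives a 10×10 integer matrix of rank 6; reducing to Smith normal form yields diagonal entries (1,1,1,1,1,1).

∂_3: C_3 → C_2 sends each 3-simplex σ to the alternating sum Σ_i (−1)^i (σ with its i-th vertex removed). For instance
  ∂abde = bde − ade + abe − abd,
  ∂abce = bce − ace + abe − abc.
The resulting 10×5 matrix has rank 4, and its Smith normal form has invariant factors (1,1,1,1).

Computing H_k = (kernel of ∂_k) / (image of ∂_{k+1}):

  H_0: rank C_0 − rank ∂_1 = 5 − 4 = 1, and the invariant factors of ∂_1 are all 1, so H_0 ≅ Z.
  H_1: rank ker ∂_1 − rank ∂_2 = (10 − 4) − 6 = 0, and the invariant factors of ∂_2 are all 1, so H_1 ≅ 0.
  H_2: rank ker ∂_2 − rank ∂_3 = (10 − 6) − 4 = 0, and the invariant factors of ∂_3 are all 1, so H_2 ≅ 0.
  H_3: rank ker ∂_3 − rank ∂_4 = (5 − 4) − 0 = 1, and there is no ∂_4, so H_3 ≅ Z.

As a check, the Euler characteristic is 5 − 10 + 10 − 5 = 0, which agrees with 1 − 0 + 0 − 1 = 0.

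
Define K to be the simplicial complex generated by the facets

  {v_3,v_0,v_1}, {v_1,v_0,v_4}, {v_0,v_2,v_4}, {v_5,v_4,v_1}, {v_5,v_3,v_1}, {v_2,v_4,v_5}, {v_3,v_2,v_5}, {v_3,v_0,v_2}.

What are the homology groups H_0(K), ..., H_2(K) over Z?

H_0 = Z,  H_1 = 0,  H_2 = Z.

We work with the vertex ordering v_0 < v_1 < v_2 < v_3 < v_4 < v_5. The simplices of K, each written with vertices in increasing order, are:

  0-simplices (6): [v_0], [v_1], [v_2], [v_3], [v_4], [v_5]
  1-simplices (12): [v_0,v_1], [v_0,v_2], [v_0,v_3], [v_0,v_4], [v_1,v_3], [v_1,v_4], [v_1,v_5], [v_2,v_3], [v_2,v_4], [v_2,v_5], [v_3,v_5], [v_4,v_5]
  2-simplices (8): [v_0,v_1,v_3], [v_0,v_1,v_4], [v_0,v_2,v_3], [v_0,v_2,v_4], [v_1,v_3,v_5], [v_1,v_4,v_5], [v_2,v_3,v_5], [v_2,v_4,v_5]

so the chain groups are C_0 ≅ Z^6, C_1 ≅ Z^12, C_2 ≅ Z^8.

Boundary ∂_1: C_1 → C_0 maps an edge to its endpoints' difference, ∂[p,q] = q − p.
This gives a 6×12 integer matrix of rank 5; reducing to Smith normal form yields diagonal entries (1,1,1,1,1).

∂_2: C_2 → C_1 sends each 2-simplex [p,q,r] to [q,r] − [p,r] + [p,q]. For instance
  ∂[v_2,v_3,v_5] = [v_3,v_5] − [v_2,v_5] + [v_2,v_3],
  ∂[v_0,v_1,v_4] = [v_1,v_4] − [v_0,v_4] + [v_0,v_1].
As a 12×8 matrix over Z this has rank 7, with invariant factors (1,1,1,1,1,1,1).

Reading off H_k = ker ∂_k / im ∂_{k+1}:

  H_0: rank C_0 − rank ∂_1 = 6 − 5 = 1, and the invariant factors of ∂_1 are all 1, so H_0 = Z.
  H_1: rank ker ∂_1 − rank ∂_2 = (12 − 5) − 7 = 0, and the invariant factors of ∂_2 are all 1, so H_1 = 0.
  H_2: rank ker ∂_2 − rank ∂_3 = (8 − 7) − 0 = 1, and there is no ∂_3, so H_2 = Z.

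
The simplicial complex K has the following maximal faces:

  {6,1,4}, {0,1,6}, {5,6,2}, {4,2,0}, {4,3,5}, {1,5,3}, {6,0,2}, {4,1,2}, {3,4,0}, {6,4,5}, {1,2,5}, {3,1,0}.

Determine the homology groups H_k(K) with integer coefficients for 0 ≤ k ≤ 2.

We work with the vertex ordering 0 < 1 < 2 < 3 < 4 < 5 < 6. The simplices of K, each written with vertices in increasing order, are:

  0-simplices (7): [0], [1], [2], [3], [4], [5], [6]
  1-simplices (18): [0,1], [0,2], [0,3], [0,4], [0,6], [1,2], [1,3], [1,4], [1,5], [1,6], [2,4], [2,5], [2,6], [3,4], [3,5], [4,5], [4,6], [5,6]
  2-simplices (12): [0,1,3], [0,1,6], [0,2,4], [0,2,6], [0,3,4], [1,2,4], [1,2,5], [1,3,5], [1,4,6], [2,5,6], [3,4,5], [4,5,6]

giving chain groups C_0 ≅ Z^7, C_1 ≅ Z^18, C_2 ≅ Z^12.

Boundary ∂_1: C_1 → C_0 maps an edge to its endpoints' difference, ∂[p,q] = q − p. For instance
  ∂[3,5] = [5] − [3].
This gives a 7×18 integer matrix of rank 6; reducing to Smith normal form yields diagonal entries (1,1,1,1,1,1).

The boundary map ∂_2: C_2 → C_1 sends each 2-simplex [p,q,r] to [q,r] − [p,r] + [p,q]. For instance
  ∂[0,1,3] = [1,3] − [0,3] + [0,1],
  ∂[3,4,5] = [4,5] − [3,5] + [3,4].
The resulting 18×12 matrix has rank 12, and its Smith normal form has invariant factors (1,1,1,1,1,1,1,1,1,1,1,2).

From H_k ≅ ker(∂_k) / im(∂_{k+1}) we obtain:

  H_0: rank C_0 − rank ∂_1 = 7 − 6 = 1, and the invariant factors of ∂_1 are all 1, so H_0 ≅ Z.
  H_1: rank ker ∂_1 − rank ∂_2 = (18 − 6) − 12 = 0, and ∂_2 has invariant factor 2 > 1, so H_1 ≅ Z/2.
  H_2: rank ker ∂_2 − rank ∂_3 = (12 − 12) − 0 = 0, and there is no ∂_3, so H_2 ≅ 0.

(K is a triangulation of the real projective plane RP^2.)

H_0 ≅ Z,  H_1 ≅ Z/2,  H_2 = 0.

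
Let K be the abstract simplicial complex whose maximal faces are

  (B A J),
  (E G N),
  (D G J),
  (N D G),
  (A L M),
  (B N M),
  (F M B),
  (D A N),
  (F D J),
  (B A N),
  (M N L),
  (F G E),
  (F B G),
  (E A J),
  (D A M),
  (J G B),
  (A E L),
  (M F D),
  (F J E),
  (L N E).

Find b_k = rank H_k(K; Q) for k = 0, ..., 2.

Order the vertices as A < B < D < E < F < G < J < L < M < N. Listing each simplex with vertices in this order, K has dimension 2 with simplices:

  0-simplices (10): A, B, D, E, F, G, J, L, M, N
  1-simplices (30): AB, AD, AE, AJ, AL, AM, AN, BF, BG, BJ, BM, BN, DF, DG, DJ, DM, DN, EF, EG, EJ, EL, EN, FG, FJ, FM, GJ, GN, LM, LN, MN
  2-simplices (20): ABJ, ABN, ADM, ADN, AEJ, AEL, ALM, BFG, BFM, BGJ, BMN, DFJ, DFM, DGJ, DGN, EFG, EFJ, EGN, ELN, LMN

Hence C_0 ≅ Z^10, C_1 ≅ Z^30, C_2 ≅ Z^20.

The boundary map ∂_1: C_1 → C_0 sends each edge [p,q] (with p < q) to q − p. For instance
  ∂BG = G − B.
The resulting 10×30 matrix has rank 9, and its Smith normal form has invariant factors (1,1,1,1,1,1,1,1,1).

∂_2: C_2 → C_1 maps a triangle to the signed sum of its edges. For instance
  ∂ADM = DM − AM + AD,
  ∂ELN = LN − EN + EL.
This gives a 30×20 integer matrix of rank 20; reducing to Smith normal form yields diagonal entries (1,1,1,1,1,1,1,1,1,1,1,1,1,1,1,1,1,1,1,2).

Computing H_k = (kernel of ∂_k) / (image of ∂_{k+1}):

  H_0: rank C_0 − rank ∂_1 = 10 − 9 = 1, and the invariant factors of ∂_1 are all 1, so H_0 = Z.
  H_1: rank ker ∂_1 − rank ∂_2 = (30 − 9) − 20 = 1, and ∂_2 has invariant factor 2 > 1, so H_1 = Z ⊕ Z_2.
  H_2: rank ker ∂_2 − rank ∂_3 = (20 − 20) − 0 = 0, and there is no ∂_3, so H_2 = 0.

As a check, the Euler characteristic is 10 − 30 + 20 = 0, which agrees with 1 − 1 + 0 = 0.

Hence the Betti numbers are b_0 = 1, b_1 = 1, b_2 = 0.

b_0 = 1, b_1 = 1, b_2 = 0.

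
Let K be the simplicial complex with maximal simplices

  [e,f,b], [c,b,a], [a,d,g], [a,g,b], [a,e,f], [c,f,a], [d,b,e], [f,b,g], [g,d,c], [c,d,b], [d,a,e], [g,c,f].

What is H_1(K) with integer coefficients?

We work with the vertex ordering a < b < c < d < e < f < g. The simplices of K, each written with vertices in increasing order, are:

  0-simplices (7): a, b, c, d, e, f, g
  1-simplices (18): ab, ac, ad, ae, af, ag, bc, bd, be, bf, bg, cd, cf, cg, de, dg, ef, fg
  2-simplices (12): abc, abg, acf, ade, adg, aef, bcd, bde, bef, bfg, cdg, cfg

giving chain groups C_0 ≅ Z^7, C_1 ≅ Z^18, C_2 ≅ Z^12.

Boundary ∂_1: C_1 → C_0 maps an edge to its endpoints' difference, ∂[p,q] = q − p. For instance
  ∂cg = g − c.
The 7×18 boundary matrix has rank 6 and Smith normal form diag(1,1,1,1,1,1).

Boundary ∂_2: C_2 → C_1 acts by ∂[p,q,r] = [q,r] − [p,r] + [p,q]. For instance
  ∂bfg = fg − bg + bf,
  ∂adg = dg − ag + ad.
The 18×12 boundary matrix has rank 12 and Smith normal form diag(1,1,1,1,1,1,1,1,1,1,1,2).

Computing H_k = (kernel of ∂_k) / (image of ∂_{k+1}):

  H_1: rank ker ∂_1 − rank ∂_2 = (18 − 6) − 12 = 0, and ∂_2 has invariant factor 2 > 1, so H_1 ≅ Z/2Z.

H_1 = Z/2Z.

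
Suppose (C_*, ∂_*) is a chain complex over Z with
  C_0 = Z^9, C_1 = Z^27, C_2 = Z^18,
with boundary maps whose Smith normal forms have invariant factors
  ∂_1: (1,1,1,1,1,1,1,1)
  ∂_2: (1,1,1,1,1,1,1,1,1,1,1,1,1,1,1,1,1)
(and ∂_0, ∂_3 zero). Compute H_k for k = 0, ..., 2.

H_0 ≅ Z,  H_1 ≅ Z^2,  H_2 ≅ Z.

H_0: b_0 = 9 − 0 − 8 = 1; torsion from ∂_1 factors > 1: none. So H_0 ≅ Z.
H_1: b_1 = 27 − 8 − 17 = 2; torsion from ∂_2 factors > 1: none. So H_1 ≅ Z^2.
H_2: b_2 = 18 − 17 − 0 = 1; torsion from ∂_3 factors > 1: none. So H_2 ≅ Z.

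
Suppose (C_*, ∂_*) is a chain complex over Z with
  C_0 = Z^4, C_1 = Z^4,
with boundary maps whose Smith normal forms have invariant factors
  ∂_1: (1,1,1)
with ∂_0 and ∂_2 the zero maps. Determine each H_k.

H_0: b_0 = 4 − 0 − 3 = 1; torsion from ∂_1 factors > 1: none. So H_0 ≅ Z.
H_1: b_1 = 4 − 3 − 0 = 1; torsion from ∂_2 factors > 1: none. So H_1 ≅ Z.

H_0 ≅ Z,  H_1 ≅ Z.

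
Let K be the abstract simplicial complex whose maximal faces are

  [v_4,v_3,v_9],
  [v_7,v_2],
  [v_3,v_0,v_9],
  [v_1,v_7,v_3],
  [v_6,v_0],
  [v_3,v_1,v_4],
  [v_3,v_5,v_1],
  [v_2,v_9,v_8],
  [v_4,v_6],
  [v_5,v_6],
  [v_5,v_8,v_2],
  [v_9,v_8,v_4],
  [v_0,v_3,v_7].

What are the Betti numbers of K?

Take the total order v_0 < v_1 < v_2 < v_3 < v_4 < v_5 < v_6 < v_7 < v_8 < v_9 on the vertex set. Then K (dimension 2) consists of the simplices:

  0-simplices (10): [v_0], [v_1], [v_2], [v_3], [v_4], [v_5], [v_6], [v_7], [v_8], [v_9]
  1-simplices (22): (22 of them)
  2-simplices (9): [v_0,v_3,v_7], [v_0,v_3,v_9], [v_1,v_3,v_4], [v_1,v_3,v_5], [v_1,v_3,v_7], [v_2,v_5,v_8], [v_2,v_8,v_9], [v_3,v_4,v_9], [v_4,v_8,v_9]

Hence C_0 ≅ Z^10, C_1 ≅ Z^22, C_2 ≅ Z^9.

The boundary map ∂_1: C_1 → C_0 maps an edge to its endpoints' difference, ∂[p,q] = q − p. For instance
  ∂[v_1,v_4] = [v_4] − [v_1].
The 10×22 boundary matrix has rank 9 and Smith normal form diag(1,1,1,1,1,1,1,1,1).

Boundary ∂_2: C_2 → C_1 acts by ∂[p,q,r] = [q,r] − [p,r] + [p,q]. For instance
  ∂[v_1,v_3,v_7] = [v_3,v_7] − [v_1,v_7] + [v_1,v_3],
  ∂[v_3,v_4,v_9] = [v_4,v_9] − [v_3,v_9] + [v_3,v_4].
This gives a 22×9 integer matrix of rank 9; reducing to Smith normal form yields diagonal entries (1,1,1,1,1,1,1,1,1).

Now H_k = ker ∂_k / im ∂_{k+1}, so:

  H_0: rank C_0 − rank ∂_1 = 10 − 9 = 1, and the invariant factors of ∂_1 are all 1, so H_0 = Z.
  H_1: rank ker ∂_1 − rank ∂_2 = (22 − 9) − 9 = 4, and the invariant factors of ∂_2 are all 1, so H_1 = Z^4.
  H_2: rank ker ∂_2 − rank ∂_3 = (9 − 9) − 0 = 0, and there is no ∂_3, so H_2 = 0.

As a check, the Euler characteristic is 10 − 22 + 9 = -3, which agrees with 1 − 4 + 0 = -3.

Hence the Betti numbers are b_0 = 1, b_1 = 4, b_2 = 0.

b_0 = 1, b_1 = 4, b_2 = 0.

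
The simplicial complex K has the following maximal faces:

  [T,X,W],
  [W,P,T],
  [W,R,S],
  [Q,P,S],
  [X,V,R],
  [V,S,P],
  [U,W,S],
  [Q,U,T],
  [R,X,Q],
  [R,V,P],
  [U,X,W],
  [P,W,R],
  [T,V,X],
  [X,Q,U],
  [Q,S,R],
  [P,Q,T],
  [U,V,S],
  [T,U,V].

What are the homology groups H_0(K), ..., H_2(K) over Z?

K has 9 vertices, 27 edges, 18 triangles.
rank ∂_0 = 0, rank ∂_1 = 8 ⇒ b_0 = 9 − 0 − 8 = 1; all invariant factors of ∂_1 are 1 so no torsion. So H_0 = Z.
rank ∂_1 = 8, rank ∂_2 = 18 ⇒ b_1 = 27 − 8 − 18 = 1; ∂_2 has invariant factor(s) [2] giving torsion. So H_1 = Z ⊕ Z/2.
rank ∂_2 = 18, rank ∂_3 = 0 ⇒ b_2 = 18 − 18 − 0 = 0. So H_2 = 0.

H_0 ≅ Z,  H_1 ≅ Z ⊕ Z/2,  H_2 = 0.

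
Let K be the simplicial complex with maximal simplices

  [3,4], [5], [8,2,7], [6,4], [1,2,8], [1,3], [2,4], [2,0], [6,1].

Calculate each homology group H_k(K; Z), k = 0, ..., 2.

H_0 ≅ Z^2,  H_1 ≅ Z^2,  H_2 = 0.

K has 9 vertices, 11 edges, 2 triangles.
rank ∂_0 = 0, rank ∂_1 = 7 ⇒ b_0 = 9 − 0 − 7 = 2; all invariant factors of ∂_1 are 1 so no torsion. So H_0 ≅ Z^2.
rank ∂_1 = 7, rank ∂_2 = 2 ⇒ b_1 = 11 − 7 − 2 = 2; all invariant factors of ∂_2 are 1 so no torsion. So H_1 ≅ Z^2.
rank ∂_2 = 2, rank ∂_3 = 0 ⇒ b_2 = 2 − 2 − 0 = 0. So H_2 ≅ 0.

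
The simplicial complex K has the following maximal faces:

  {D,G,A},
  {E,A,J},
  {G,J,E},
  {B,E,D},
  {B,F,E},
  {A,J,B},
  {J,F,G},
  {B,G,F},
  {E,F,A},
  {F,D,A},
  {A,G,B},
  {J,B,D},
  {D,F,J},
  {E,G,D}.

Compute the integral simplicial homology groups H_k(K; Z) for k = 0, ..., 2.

K has 7 vertices, 21 edges, 14 triangles.
rank ∂_0 = 0, rank ∂_1 = 6 ⇒ b_0 = 7 − 0 − 6 = 1; all invariant factors of ∂_1 are 1 so no torsion. So H_0 ≅ Z.
rank ∂_1 = 6, rank ∂_2 = 13 ⇒ b_1 = 21 − 6 − 13 = 2; all invariant factors of ∂_2 are 1 so no torsion. So H_1 ≅ Z^2.
rank ∂_2 = 13, rank ∂_3 = 0 ⇒ b_2 = 14 − 13 − 0 = 1. So H_2 ≅ Z.

H_0 = Z,  H_1 = Z^2,  H_2 = Z.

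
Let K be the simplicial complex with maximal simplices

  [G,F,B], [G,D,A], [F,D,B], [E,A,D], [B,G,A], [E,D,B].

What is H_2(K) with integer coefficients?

H_2 = 0.

K has 6 vertices, 12 edges, 6 triangles.
rank ∂_2 = 6, rank ∂_3 = 0 ⇒ b_2 = 6 − 6 − 0 = 0. So H_2 ≅ 0.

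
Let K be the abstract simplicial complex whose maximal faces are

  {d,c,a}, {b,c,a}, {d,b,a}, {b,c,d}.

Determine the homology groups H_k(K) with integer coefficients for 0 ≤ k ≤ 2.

H_0 = Z,  H_1 = 0,  H_2 = Z.

Order the vertices as a < b < c < d. Listing each simplex with vertices in this order, K has dimension 2 with simplices:

  0-simplices (4): a, b, c, d
  1-simplices (6): ab, ac, ad, bc, bd, cd
  2-simplices (4): abc, abd, acd, bcd

giving chain groups C_0 ≅ Z^4, C_1 ≅ Z^6, C_2 ≅ Z^4.

The boundary map ∂_1: C_1 → C_0 sends each edge [p,q] (with p < q) to q − p.
The resulting 4×6 matrix has rank 3, and its Smith normal form has invariant factors (1,1,1).

The boundary map ∂_2: C_2 → C_1 sends each 2-simplex [p,q,r] to [q,r] − [p,r] + [p,q]. For instance
  ∂acd = cd − ad + ac,
  ∂abc = bc − ac + ab.
The resulting 6×4 matrix has rank 3, and its Smith normal form has invariant factors (1,1,1).

Computing H_k = (kernel of ∂_k) / (image of ∂_{k+1}):

  H_0: rank C_0 − rank ∂_1 = 4 − 3 = 1, and the invariant factors of ∂_1 are all 1, so H_0 ≅ Z.
  H_1: rank ker ∂_1 − rank ∂_2 = (6 − 3) − 3 = 0, and the invariant factors of ∂_2 are all 1, so H_1 ≅ 0.
  H_2: rank ker ∂_2 − rank ∂_3 = (4 − 3) − 0 = 1, and there is no ∂_3, so H_2 ≅ Z.

As a check, the Euler characteristic is 4 − 6 + 4 = 2, which agrees with 1 − 0 + 1 = 2.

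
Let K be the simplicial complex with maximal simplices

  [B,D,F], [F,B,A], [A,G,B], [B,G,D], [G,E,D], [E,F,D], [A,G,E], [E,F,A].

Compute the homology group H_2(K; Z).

H_2 ≅ Z.

Fix the vertex order A < B < D < E < F < G and write every simplex with vertices in increasing order. Then dim K = 2 and the simplices of K are:

  0-simplices (6): A, B, D, E, F, G
  1-simplices (12): AB, AE, AF, AG, BD, BF, BG, DE, DF, DG, EF, EG
  2-simplices (8): ABF, ABG, AEF, AEG, BDF, BDG, DEF, DEG

giving chain groups C_0 ≅ Z^6, C_1 ≅ Z^12, C_2 ≅ Z^8.

Boundary ∂_1: C_1 → C_0 is given by ∂[p,q] = [q] − [p]. For instance
  ∂AB = B − A.
This gives a 6×12 integer matrix of rank 5; reducing to Smith normal form yields diagonal entries (1,1,1,1,1).

The boundary map ∂_2: C_2 → C_1 sends each 2-simplex [p,q,r] to [q,r] − [p,r] + [p,q]. For instance
  ∂BDG = DG − BG + BD,
  ∂BDF = DF − BF + BD.
The resulting 12×8 matrix has rank 7, and its Smith normal form has invariant factors (1,1,1,1,1,1,1).

Reading off H_k = ker ∂_k / im ∂_{k+1}:

  H_2: rank ker ∂_2 − rank ∂_3 = (8 − 7) − 0 = 1, and there is no ∂_3, so H_2 = Z.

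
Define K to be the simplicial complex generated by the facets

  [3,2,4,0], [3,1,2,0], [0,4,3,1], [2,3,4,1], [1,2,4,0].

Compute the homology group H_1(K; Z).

We work with the vertex ordering 0 < 1 < 2 < 3 < 4. The simplices of K, each written with vertices in increasing order, are:

  0-simplices (5): [0], [1], [2], [3], [4]
  1-simplices (10): [0,1], [0,2], [0,3], [0,4], [1,2], [1,3], [1,4], [2,3], [2,4], [3,4]
  2-simplices (10): [0,1,2], [0,1,3], [0,1,4], [0,2,3], [0,2,4], [0,3,4], [1,2,3], [1,2,4], [1,3,4], [2,3,4]
  3-simplices (5): [0,1,2,3], [0,1,2,4], [0,1,3,4], [0,2,3,4], [1,2,3,4]

so the chain groups are C_0 ≅ Z^5, C_1 ≅ Z^10, C_2 ≅ Z^10, C_3 ≅ Z^5.

Boundary ∂_1: C_1 → C_0 is given by ∂[p,q] = [q] − [p]. For instance
  ∂[1,4] = [4] − [1].
The 5×10 boundary matrix has rank 4 and Smith normal form diag(1,1,1,1).

Boundary ∂_2: C_2 → C_1 sends each 2-simplex [p,q,r] to [q,r] − [p,r] + [p,q]. For instance
  ∂[0,1,4] = [1,4] − [0,4] + [0,1],
  ∂[1,3,4] = [3,4] − [1,4] + [1,3].
The 10×10 boundary matrix has rank 6 and Smith normal form diag(1,1,1,1,1,1).

The boundary map ∂_3: C_3 → C_2 sends each 3-simplex σ to the alternating sum Σ_i (−1)^i (σ with its i-th vertex removed). For instance
  ∂[0,2,3,4] = [2,3,4] − [0,3,4] + [0,2,4] − [0,2,3],
  ∂[0,1,3,4] = [1,3,4] − [0,3,4] + [0,1,4] − [0,1,3].
The resulting 10×5 matrix has rank 4, and its Smith normal form has invariant factors (1,1,1,1).

Now H_k = ker ∂_k / im ∂_{k+1}, so:

  H_1: rank ker ∂_1 − rank ∂_2 = (10 − 4) − 6 = 0, and the invariant factors of ∂_2 are all 1, so H_1 ≅ 0.

H_1 = 0.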